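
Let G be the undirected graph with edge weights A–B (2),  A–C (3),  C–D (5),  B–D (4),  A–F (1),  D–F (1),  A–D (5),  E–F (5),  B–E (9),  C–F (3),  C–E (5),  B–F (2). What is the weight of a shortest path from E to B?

Checking several routes:
E -> F -> B: 5 + 2 = 7
E -> F -> A -> B: 5 + 1 + 2 = 8
E -> B: 9
Shortest: 7.

7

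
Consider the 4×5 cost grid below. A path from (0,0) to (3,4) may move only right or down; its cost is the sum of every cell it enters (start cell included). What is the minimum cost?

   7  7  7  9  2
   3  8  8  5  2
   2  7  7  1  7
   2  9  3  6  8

Take [0,0] -> [1,0] -> [2,0] -> [3,0] -> [3,1] -> [3,2] -> [3,3] -> [3,4] for a total of 7 + 3 + 2 + 2 + 9 + 3 + 6 + 8 = 40.

40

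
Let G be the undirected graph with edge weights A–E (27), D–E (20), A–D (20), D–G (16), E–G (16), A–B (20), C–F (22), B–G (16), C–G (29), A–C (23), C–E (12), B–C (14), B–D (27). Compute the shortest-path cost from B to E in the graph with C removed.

32

Checking several routes:
B -> A -> E: 20 + 27 = 47
B -> G -> E: 16 + 16 = 32
B -> D -> E: 27 + 20 = 47
The minimum is 32.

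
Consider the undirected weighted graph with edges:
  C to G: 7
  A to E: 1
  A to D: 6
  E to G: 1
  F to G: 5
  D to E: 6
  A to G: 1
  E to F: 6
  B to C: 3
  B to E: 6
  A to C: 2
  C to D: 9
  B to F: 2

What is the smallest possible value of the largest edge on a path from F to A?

3

A few of the F→A routes:
F - G - A: max(5, 1) = 5
F - B - C - A: max(2, 3, 2) = 3
F - B - E - A: max(2, 6, 1) = 6
F - G - E - A: max(5, 1, 1) = 5
F - G - E - D - A: max(5, 1, 6, 6) = 6
F - G - E - B - C - A: max(5, 1, 6, 3, 2) = 6
Smallest bottleneck: 3.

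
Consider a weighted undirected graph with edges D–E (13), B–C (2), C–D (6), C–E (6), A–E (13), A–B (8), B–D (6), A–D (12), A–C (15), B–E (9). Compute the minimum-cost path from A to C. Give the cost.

10

Checking several routes:
A -> B -> C: 8 + 2 = 10
A -> E -> C: 13 + 6 = 19
A -> D -> C: 12 + 6 = 18
A -> C: 15
Shortest: 10.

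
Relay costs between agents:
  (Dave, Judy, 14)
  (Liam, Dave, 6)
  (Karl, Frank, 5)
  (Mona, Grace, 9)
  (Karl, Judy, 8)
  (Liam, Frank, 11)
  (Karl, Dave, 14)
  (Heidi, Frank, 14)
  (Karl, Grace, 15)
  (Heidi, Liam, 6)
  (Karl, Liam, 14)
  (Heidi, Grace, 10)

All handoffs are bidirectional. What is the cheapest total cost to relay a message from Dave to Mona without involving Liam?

38

Candidate routes:
Dave - Karl - Grace - Mona: 14 + 15 + 9 = 38
Dave - Karl - Frank - Heidi - Grace - Mona: 14 + 5 + 14 + 10 + 9 = 52
Dave - Judy - Karl - Grace - Mona: 14 + 8 + 15 + 9 = 46
Dave - Judy - Karl - Frank - Heidi - Grace - Mona: 14 + 8 + 5 + 14 + 10 + 9 = 60
The minimum is 38.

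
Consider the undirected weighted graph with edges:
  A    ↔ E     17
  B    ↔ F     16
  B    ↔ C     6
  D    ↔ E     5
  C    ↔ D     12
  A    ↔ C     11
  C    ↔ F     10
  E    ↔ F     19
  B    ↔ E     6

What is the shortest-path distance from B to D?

11

Comparing a few candidate routes:
B -> C -> A -> E -> D: 6 + 11 + 17 + 5 = 39
B -> F -> E -> D: 16 + 19 + 5 = 40
B -> C -> F -> E -> D: 6 + 10 + 19 + 5 = 40
B -> F -> C -> D: 16 + 10 + 12 = 38
B -> E -> D: 6 + 5 = 11
B -> C -> D: 6 + 12 = 18
The minimum is 11.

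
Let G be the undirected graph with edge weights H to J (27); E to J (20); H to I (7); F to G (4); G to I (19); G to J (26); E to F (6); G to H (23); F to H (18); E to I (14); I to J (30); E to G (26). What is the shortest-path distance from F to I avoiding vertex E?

23

Checking several routes:
F→G→H→I: 4 + 23 + 7 = 34
F→H→I: 18 + 7 = 25
F→G→I: 4 + 19 = 23
F→G→J→I: 4 + 26 + 30 = 60
The minimum is 23.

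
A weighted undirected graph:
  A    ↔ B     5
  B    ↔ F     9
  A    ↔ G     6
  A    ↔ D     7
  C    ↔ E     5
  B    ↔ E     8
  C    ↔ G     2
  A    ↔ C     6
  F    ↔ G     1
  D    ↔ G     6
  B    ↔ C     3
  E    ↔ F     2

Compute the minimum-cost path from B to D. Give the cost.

A few of the B→D routes:
B → E → F → G → D: 8 + 2 + 1 + 6 = 17
B → A → G → D: 5 + 6 + 6 = 17
B → A → D: 5 + 7 = 12
B → C → G → D: 3 + 2 + 6 = 11
B → C → A → D: 3 + 6 + 7 = 16
B → F → G → D: 9 + 1 + 6 = 16
The minimum is 11.

11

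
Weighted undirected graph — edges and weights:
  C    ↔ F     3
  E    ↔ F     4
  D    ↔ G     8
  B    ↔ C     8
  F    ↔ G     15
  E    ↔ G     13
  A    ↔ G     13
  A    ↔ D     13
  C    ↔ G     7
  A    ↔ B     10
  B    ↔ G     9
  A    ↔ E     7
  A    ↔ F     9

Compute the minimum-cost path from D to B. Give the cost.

Checking several routes:
D -> G -> C -> B: 8 + 7 + 8 = 23
D -> G -> B: 8 + 9 = 17
D -> G -> A -> B: 8 + 13 + 10 = 31
D -> G -> F -> C -> B: 8 + 15 + 3 + 8 = 34
D -> A -> F -> C -> B: 13 + 9 + 3 + 8 = 33
D -> A -> B: 13 + 10 = 23
Best route has total 17.

17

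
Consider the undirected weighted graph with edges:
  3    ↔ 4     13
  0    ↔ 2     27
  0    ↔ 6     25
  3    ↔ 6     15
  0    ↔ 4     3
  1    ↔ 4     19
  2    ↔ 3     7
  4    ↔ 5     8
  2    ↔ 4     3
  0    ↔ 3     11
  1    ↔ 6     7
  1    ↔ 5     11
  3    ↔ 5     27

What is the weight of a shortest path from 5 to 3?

Comparing a few candidate routes:
5 → 4 → 0 → 3: 8 + 3 + 11 = 22
5 → 4 → 3: 8 + 13 = 21
5 → 4 → 2 → 3: 8 + 3 + 7 = 18
Shortest: 18.

18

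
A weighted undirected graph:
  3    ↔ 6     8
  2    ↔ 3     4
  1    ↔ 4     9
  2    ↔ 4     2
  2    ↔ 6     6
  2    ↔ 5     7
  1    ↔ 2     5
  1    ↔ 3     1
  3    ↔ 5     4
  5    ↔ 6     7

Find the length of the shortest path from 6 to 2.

6

Checking several routes:
6→5→2: 7 + 7 = 14
6→3→1→2: 8 + 1 + 5 = 14
6→2: 6
6→3→2: 8 + 4 = 12
Best route has total 6.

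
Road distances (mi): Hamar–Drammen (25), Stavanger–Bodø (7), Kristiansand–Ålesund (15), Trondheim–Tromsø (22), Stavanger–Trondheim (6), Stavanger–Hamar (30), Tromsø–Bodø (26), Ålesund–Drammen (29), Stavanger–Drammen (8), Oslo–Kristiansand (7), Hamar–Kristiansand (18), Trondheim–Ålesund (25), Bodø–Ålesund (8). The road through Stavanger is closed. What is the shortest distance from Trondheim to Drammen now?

Paths from Trondheim to Drammen avoiding Stavanger:
Trondheim-Ålesund-Kristiansand-Hamar-Drammen: 25 + 15 + 18 + 25 = 83
Trondheim-Tromsø-Bodø-Ålesund-Kristiansand-Hamar-Drammen: 22 + 26 + 8 + 15 + 18 + 25 = 114
Trondheim-Ålesund-Drammen: 25 + 29 = 54
Trondheim-Tromsø-Bodø-Ålesund-Drammen: 22 + 26 + 8 + 29 = 85
Best route has total 54 mi.

54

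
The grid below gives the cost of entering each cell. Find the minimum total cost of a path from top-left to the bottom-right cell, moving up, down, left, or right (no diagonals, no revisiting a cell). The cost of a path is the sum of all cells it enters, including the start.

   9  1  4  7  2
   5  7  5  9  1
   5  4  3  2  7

Cheapest: (0,0) → (0,1) → (0,2) → (0,3) → (0,4) → (1,4) → (2,4)
  9 + 1 + 4 + 7 + 2 + 1 + 7 = 31

31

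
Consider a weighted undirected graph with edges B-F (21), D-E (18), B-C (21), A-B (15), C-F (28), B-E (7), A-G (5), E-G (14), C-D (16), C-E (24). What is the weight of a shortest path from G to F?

41

A few of the G→F routes:
G - E - B - F: 14 + 7 + 21 = 42
G - A - B - C - F: 5 + 15 + 21 + 28 = 69
G - E - D - C - F: 14 + 18 + 16 + 28 = 76
G - E - C - F: 14 + 24 + 28 = 66
G - E - B - C - F: 14 + 7 + 21 + 28 = 70
G - A - B - F: 5 + 15 + 21 = 41
Best route has total 41.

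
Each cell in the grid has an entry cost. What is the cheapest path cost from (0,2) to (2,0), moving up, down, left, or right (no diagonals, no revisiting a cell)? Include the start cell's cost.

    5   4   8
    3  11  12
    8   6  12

28

Best path: r0c2 -> r0c1 -> r0c0 -> r1c0 -> r2c0
Cost: 8 + 4 + 5 + 3 + 8 = 28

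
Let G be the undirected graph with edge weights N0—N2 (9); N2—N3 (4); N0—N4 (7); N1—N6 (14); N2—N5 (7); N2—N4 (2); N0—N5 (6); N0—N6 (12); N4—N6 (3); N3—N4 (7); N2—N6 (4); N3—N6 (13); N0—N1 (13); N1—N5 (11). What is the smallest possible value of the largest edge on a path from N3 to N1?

11

Checking several routes:
N3 → N4 → N2 → N5 → N1: max(7, 2, 7, 11) = 11
N3 → N4 → N0 → N2 → N5 → N1: max(7, 7, 9, 7, 11) = 11
N3 → N4 → N0 → N5 → N1: max(7, 7, 6, 11) = 11
N3 → N4 → N2 → N0 → N5 → N1: max(7, 2, 9, 6, 11) = 11
Best route has worst link 11.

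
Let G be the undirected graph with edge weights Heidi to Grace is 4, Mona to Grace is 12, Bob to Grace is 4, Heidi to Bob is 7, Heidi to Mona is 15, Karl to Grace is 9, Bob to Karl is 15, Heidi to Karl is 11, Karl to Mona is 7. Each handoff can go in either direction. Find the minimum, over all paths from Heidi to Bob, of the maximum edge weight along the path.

Checking several routes:
Heidi - Grace - Bob: max(4, 4) = 4
Heidi - Bob: max(7) = 7
Heidi - Karl - Grace - Bob: max(11, 9, 4) = 11
Heidi - Karl - Mona - Grace - Bob: max(11, 7, 12, 4) = 12
Best route has worst link 4.

4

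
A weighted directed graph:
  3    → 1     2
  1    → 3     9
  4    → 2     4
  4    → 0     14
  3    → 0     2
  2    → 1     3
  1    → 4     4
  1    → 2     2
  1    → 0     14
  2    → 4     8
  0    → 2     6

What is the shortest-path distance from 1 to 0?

Paths from 1 to 0:
1 -> 2 -> 4 -> 0: 2 + 8 + 14 = 24
1 -> 0: 14
1 -> 4 -> 0: 4 + 14 = 18
1 -> 3 -> 0: 9 + 2 = 11
Best route has total 11.

11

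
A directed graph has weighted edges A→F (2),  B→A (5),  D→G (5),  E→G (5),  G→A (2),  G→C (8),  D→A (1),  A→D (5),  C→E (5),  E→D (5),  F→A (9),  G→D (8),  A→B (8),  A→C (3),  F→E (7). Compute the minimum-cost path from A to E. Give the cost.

Paths from A to E:
A - D - G - C - E: 5 + 5 + 8 + 5 = 23
A - F - E: 2 + 7 = 9
A - C - E: 3 + 5 = 8
The minimum is 8.

8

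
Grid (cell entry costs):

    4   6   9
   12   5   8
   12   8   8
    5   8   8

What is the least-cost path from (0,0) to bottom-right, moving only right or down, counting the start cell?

Path r0c0 → r0c1 → r1c1 → r1c2 → r2c2 → r3c2: 4 + 6 + 5 + 8 + 8 + 8 = 39.
(Top row then right column would cost 43.)

39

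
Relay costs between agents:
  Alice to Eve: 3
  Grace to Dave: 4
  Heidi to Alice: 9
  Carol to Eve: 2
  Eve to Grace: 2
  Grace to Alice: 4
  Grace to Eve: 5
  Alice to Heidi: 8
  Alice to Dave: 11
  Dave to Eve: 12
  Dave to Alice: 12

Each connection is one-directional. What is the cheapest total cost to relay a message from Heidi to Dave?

Paths from Heidi to Dave:
Heidi -> Alice -> Eve -> Grace -> Dave: 9 + 3 + 2 + 4 = 18
Heidi -> Alice -> Dave: 9 + 11 = 20
The minimum is 18.

18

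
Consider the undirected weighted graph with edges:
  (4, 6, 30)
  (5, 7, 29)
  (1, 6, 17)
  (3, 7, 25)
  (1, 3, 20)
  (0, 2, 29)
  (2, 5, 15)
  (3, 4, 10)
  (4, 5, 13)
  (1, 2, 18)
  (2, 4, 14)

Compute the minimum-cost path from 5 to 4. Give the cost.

13

Some routes from 5 to 4:
5→2→1→6→4: 15 + 18 + 17 + 30 = 80
5→2→1→3→4: 15 + 18 + 20 + 10 = 63
5→7→3→4: 29 + 25 + 10 = 64
5→2→4: 15 + 14 = 29
5→4: 13
The minimum is 13.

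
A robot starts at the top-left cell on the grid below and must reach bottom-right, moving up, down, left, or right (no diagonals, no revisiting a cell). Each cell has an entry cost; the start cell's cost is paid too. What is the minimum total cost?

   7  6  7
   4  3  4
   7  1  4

Cheapest: [0,0] [1,0] [1,1] [2,1] [2,2]
  7 + 4 + 3 + 1 + 4 = 19

19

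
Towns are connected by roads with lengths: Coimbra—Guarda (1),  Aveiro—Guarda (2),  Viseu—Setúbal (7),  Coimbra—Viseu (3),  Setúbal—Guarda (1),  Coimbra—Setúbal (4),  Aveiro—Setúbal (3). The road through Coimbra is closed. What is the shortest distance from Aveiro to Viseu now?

10

Paths from Aveiro to Viseu avoiding Coimbra:
Aveiro -> Setúbal -> Viseu: 3 + 7 = 10
Aveiro -> Guarda -> Setúbal -> Viseu: 2 + 1 + 7 = 10
The minimum is 10.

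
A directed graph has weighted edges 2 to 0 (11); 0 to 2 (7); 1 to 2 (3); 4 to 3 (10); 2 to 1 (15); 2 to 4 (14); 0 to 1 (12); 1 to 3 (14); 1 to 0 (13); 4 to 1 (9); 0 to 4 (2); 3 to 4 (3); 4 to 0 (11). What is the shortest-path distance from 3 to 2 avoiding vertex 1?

21

Candidate routes:
3→4→0→2: 3 + 11 + 7 = 21
Shortest: 21.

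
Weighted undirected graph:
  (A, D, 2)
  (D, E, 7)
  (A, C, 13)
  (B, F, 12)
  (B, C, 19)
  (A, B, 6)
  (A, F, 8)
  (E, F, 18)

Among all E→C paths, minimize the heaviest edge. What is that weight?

13

Comparing a few candidate routes:
E -> F -> A -> C: max(18, 8, 13) = 18
E -> F -> B -> A -> C: max(18, 12, 6, 13) = 18
E -> D -> A -> F -> B -> C: max(7, 2, 8, 12, 19) = 19
E -> D -> A -> B -> C: max(7, 2, 6, 19) = 19
E -> F -> B -> C: max(18, 12, 19) = 19
E -> D -> A -> C: max(7, 2, 13) = 13
Smallest bottleneck: 13.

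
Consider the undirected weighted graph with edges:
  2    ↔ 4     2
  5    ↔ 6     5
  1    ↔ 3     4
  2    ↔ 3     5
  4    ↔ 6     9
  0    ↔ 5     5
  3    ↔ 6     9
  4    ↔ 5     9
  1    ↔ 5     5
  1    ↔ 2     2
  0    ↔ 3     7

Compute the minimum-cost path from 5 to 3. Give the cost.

9

Comparing a few candidate routes:
5 - 1 - 2 - 3: 5 + 2 + 5 = 12
5 - 6 - 3: 5 + 9 = 14
5 - 1 - 3: 5 + 4 = 9
5 - 0 - 3: 5 + 7 = 12
5 - 4 - 2 - 3: 9 + 2 + 5 = 16
Shortest: 9.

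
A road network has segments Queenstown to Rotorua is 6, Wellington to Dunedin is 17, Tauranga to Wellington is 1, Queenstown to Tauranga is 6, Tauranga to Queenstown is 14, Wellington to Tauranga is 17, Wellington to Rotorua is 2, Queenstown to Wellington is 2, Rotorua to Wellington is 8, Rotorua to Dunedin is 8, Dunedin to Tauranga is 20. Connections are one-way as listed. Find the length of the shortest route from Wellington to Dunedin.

10

Candidate routes:
Wellington → Rotorua → Dunedin: 2 + 8 = 10
Wellington → Dunedin: 17
Wellington → Tauranga → Queenstown → Rotorua → Dunedin: 17 + 14 + 6 + 8 = 45
Best route has total 10.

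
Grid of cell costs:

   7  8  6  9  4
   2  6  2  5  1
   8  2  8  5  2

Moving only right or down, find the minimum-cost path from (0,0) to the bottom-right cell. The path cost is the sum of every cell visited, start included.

25

One optimal route is (0,0)→(1,0)→(1,1)→(1,2)→(1,3)→(1,4)→(2,4).
Its cost is 7 + 2 + 6 + 2 + 5 + 1 + 2 = 25.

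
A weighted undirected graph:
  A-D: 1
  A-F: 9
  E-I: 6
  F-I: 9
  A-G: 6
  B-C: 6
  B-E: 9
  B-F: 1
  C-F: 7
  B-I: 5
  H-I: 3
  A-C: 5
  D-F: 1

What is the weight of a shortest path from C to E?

Some routes from C to E:
C -> B -> I -> E: 6 + 5 + 6 = 17
C -> F -> B -> E: 7 + 1 + 9 = 17
C -> A -> D -> F -> B -> I -> E: 5 + 1 + 1 + 1 + 5 + 6 = 19
C -> B -> E: 6 + 9 = 15
C -> A -> D -> F -> B -> E: 5 + 1 + 1 + 1 + 9 = 17
Shortest: 15.

15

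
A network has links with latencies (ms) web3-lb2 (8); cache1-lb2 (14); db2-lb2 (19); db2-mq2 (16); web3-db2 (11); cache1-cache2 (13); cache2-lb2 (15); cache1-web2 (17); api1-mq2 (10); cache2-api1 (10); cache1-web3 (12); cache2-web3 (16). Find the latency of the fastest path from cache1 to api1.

23

Checking several routes:
cache1 -> cache2 -> api1: 13 + 10 = 23
cache1 -> lb2 -> cache2 -> api1: 14 + 15 + 10 = 39
cache1 -> lb2 -> web3 -> cache2 -> api1: 14 + 8 + 16 + 10 = 48
cache1 -> web3 -> lb2 -> cache2 -> api1: 12 + 8 + 15 + 10 = 45
cache1 -> web3 -> cache2 -> api1: 12 + 16 + 10 = 38
Shortest: 23 ms.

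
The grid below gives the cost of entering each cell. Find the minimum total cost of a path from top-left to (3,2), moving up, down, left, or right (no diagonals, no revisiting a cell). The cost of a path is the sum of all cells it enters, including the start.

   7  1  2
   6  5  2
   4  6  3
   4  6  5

20

Best path: (0,0)→(0,1)→(0,2)→(1,2)→(2,2)→(3,2)
Cost: 7 + 1 + 2 + 2 + 3 + 5 = 20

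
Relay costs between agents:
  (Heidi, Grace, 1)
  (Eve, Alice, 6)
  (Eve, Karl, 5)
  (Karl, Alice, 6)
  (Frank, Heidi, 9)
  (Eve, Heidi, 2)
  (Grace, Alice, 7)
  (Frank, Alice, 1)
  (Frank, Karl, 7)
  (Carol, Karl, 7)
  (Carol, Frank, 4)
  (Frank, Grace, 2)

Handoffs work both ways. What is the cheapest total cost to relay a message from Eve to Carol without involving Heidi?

11

Comparing a few candidate routes:
Eve→Alice→Karl→Carol: 6 + 6 + 7 = 19
Eve→Alice→Grace→Frank→Carol: 6 + 7 + 2 + 4 = 19
Eve→Karl→Carol: 5 + 7 = 12
Eve→Karl→Frank→Carol: 5 + 7 + 4 = 16
Eve→Alice→Frank→Carol: 6 + 1 + 4 = 11
Eve→Karl→Alice→Frank→Carol: 5 + 6 + 1 + 4 = 16
The minimum is 11.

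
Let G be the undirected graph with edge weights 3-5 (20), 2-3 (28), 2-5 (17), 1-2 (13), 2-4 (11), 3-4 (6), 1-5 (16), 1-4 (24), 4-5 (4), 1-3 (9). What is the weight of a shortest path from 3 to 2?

Checking several routes:
3 - 4 - 5 - 2: 6 + 4 + 17 = 27
3 - 1 - 2: 9 + 13 = 22
3 - 4 - 2: 6 + 11 = 17
3 - 2: 28
Shortest: 17.

17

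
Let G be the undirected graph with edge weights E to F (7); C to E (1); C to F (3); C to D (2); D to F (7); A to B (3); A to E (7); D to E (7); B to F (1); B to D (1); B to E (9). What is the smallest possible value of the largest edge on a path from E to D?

2

Checking several routes:
E→C→F→B→D: max(1, 3, 1, 1) = 3
E→F→D: max(7, 7) = 7
E→F→C→D: max(7, 3, 2) = 7
E→C→D: max(1, 2) = 2
E→C→F→D: max(1, 3, 7) = 7
Smallest bottleneck: 2.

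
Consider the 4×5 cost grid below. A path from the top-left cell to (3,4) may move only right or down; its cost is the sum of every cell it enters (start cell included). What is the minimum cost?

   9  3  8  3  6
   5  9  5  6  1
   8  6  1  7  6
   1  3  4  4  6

40

Path [0,0]→[0,1]→[0,2]→[1,2]→[2,2]→[3,2]→[3,3]→[3,4]: 9 + 3 + 8 + 5 + 1 + 4 + 4 + 6 = 40.
For comparison, the top-then-right route costs 42.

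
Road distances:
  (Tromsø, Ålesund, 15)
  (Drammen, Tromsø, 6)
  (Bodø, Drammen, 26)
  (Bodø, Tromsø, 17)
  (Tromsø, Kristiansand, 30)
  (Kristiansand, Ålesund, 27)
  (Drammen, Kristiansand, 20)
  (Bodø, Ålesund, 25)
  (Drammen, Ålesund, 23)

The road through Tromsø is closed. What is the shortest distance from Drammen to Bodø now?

26

Paths from Drammen to Bodø avoiding Tromsø:
Drammen-Kristiansand-Ålesund-Bodø: 20 + 27 + 25 = 72
Drammen-Bodø: 26
Drammen-Ålesund-Bodø: 23 + 25 = 48
Shortest: 26.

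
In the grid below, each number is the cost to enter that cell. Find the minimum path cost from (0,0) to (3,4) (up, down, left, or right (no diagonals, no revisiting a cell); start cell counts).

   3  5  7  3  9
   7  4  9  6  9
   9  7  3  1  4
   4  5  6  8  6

Path [0,0]→[0,1]→[1,1]→[2,1]→[2,2]→[2,3]→[2,4]→[3,4]: 3 + 5 + 4 + 7 + 3 + 1 + 4 + 6 = 33.

33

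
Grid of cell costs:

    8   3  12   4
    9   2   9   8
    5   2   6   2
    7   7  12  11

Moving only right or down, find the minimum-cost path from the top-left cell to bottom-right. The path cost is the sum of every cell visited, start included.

34

Best path: (0,0) (0,1) (1,1) (2,1) (2,2) (2,3) (3,3)
Cost: 8 + 3 + 2 + 2 + 6 + 2 + 11 = 34
For comparison, the top-then-right route costs 48.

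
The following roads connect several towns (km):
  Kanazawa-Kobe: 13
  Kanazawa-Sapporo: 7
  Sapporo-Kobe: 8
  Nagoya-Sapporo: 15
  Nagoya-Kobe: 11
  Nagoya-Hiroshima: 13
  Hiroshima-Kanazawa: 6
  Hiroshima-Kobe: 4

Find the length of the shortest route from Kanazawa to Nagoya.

19

Comparing a few candidate routes:
Kanazawa -> Hiroshima -> Nagoya: 6 + 13 = 19
Kanazawa -> Sapporo -> Nagoya: 7 + 15 = 22
Kanazawa -> Hiroshima -> Kobe -> Nagoya: 6 + 4 + 11 = 21
Best route has total 19 km.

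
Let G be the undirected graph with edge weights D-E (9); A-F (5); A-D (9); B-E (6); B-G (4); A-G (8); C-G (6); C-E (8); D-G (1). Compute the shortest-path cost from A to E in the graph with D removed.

18

Routes from A to E avoiding D:
A → G → C → E: 8 + 6 + 8 = 22
A → G → B → E: 8 + 4 + 6 = 18
Best route has total 18.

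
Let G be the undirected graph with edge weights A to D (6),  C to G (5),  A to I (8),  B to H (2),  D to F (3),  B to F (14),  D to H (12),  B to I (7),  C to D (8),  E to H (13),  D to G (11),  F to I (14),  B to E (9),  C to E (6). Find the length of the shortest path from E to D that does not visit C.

Checking several routes:
E - H - B - F - D: 13 + 2 + 14 + 3 = 32
E - B - I - A - D: 9 + 7 + 8 + 6 = 30
E - B - H - D: 9 + 2 + 12 = 23
E - H - D: 13 + 12 = 25
E - B - I - F - D: 9 + 7 + 14 + 3 = 33
E - B - F - D: 9 + 14 + 3 = 26
Shortest: 23.

23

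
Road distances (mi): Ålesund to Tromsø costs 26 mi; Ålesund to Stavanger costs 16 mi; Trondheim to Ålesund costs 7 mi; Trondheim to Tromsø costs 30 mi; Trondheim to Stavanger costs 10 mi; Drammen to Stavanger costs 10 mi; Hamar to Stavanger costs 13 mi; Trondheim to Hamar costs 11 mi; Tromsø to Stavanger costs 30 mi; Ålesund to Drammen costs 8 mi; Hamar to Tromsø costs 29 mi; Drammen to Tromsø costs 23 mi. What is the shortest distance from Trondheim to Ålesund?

Some routes from Trondheim to Ålesund:
Trondheim→Stavanger→Drammen→Ålesund: 10 + 10 + 8 = 28
Trondheim→Stavanger→Ålesund: 10 + 16 = 26
Trondheim→Ålesund: 7
Shortest: 7 mi.

7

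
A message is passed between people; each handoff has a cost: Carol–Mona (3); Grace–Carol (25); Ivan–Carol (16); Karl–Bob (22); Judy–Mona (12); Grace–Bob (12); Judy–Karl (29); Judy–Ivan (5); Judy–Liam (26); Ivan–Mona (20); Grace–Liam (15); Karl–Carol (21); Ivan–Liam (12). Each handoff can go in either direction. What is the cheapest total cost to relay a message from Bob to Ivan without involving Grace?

Checking several routes:
Bob → Karl → Carol → Ivan: 22 + 21 + 16 = 59
Bob → Karl → Judy → Ivan: 22 + 29 + 5 = 56
Bob → Karl → Carol → Mona → Judy → Ivan: 22 + 21 + 3 + 12 + 5 = 63
Bob → Karl → Carol → Mona → Ivan: 22 + 21 + 3 + 20 = 66
Bob → Karl → Judy → Mona → Carol → Ivan: 22 + 29 + 12 + 3 + 16 = 82
Best route has total 56.

56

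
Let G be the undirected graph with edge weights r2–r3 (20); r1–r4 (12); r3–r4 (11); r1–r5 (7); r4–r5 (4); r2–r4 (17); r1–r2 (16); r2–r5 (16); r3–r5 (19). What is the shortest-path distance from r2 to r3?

20

Comparing a few candidate routes:
r2→r5→r4→r3: 16 + 4 + 11 = 31
r2→r5→r3: 16 + 19 = 35
r2→r1→r5→r4→r3: 16 + 7 + 4 + 11 = 38
r2→r3: 20
r2→r4→r3: 17 + 11 = 28
Shortest: 20.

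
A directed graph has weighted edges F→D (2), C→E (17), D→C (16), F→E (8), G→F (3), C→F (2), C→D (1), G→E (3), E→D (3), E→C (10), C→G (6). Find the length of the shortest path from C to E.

9

Candidate routes:
C → F → E: 2 + 8 = 10
C → E: 17
C → G → F → E: 6 + 3 + 8 = 17
C → G → E: 6 + 3 = 9
The minimum is 9.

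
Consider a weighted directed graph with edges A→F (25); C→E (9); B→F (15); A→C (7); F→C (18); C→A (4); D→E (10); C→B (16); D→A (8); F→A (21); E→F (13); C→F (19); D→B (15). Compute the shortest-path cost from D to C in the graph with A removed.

41

Routes from D to C avoiding A:
D - E - F - C: 10 + 13 + 18 = 41
D - B - F - C: 15 + 15 + 18 = 48
Shortest: 41.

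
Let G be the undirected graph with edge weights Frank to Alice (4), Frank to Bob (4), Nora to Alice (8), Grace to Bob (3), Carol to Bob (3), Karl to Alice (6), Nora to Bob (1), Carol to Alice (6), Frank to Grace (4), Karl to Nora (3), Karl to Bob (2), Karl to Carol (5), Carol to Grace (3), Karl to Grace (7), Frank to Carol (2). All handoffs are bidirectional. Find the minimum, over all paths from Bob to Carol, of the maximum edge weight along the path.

3

Some routes from Bob to Carol:
Bob-Grace-Frank-Carol: max(3, 4, 2) = 4
Bob-Grace-Carol: max(3, 3) = 3
Bob-Carol: max(3) = 3
Bob-Frank-Grace-Carol: max(4, 4, 3) = 4
Bob-Frank-Carol: max(4, 2) = 4
Smallest bottleneck: 3.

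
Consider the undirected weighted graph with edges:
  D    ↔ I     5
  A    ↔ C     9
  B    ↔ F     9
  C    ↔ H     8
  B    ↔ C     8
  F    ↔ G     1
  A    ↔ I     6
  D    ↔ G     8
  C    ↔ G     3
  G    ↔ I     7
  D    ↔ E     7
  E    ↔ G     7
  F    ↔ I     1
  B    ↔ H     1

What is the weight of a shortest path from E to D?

7

Checking several routes:
E→G→C→A→I→D: 7 + 3 + 9 + 6 + 5 = 30
E→G→I→D: 7 + 7 + 5 = 19
E→G→D: 7 + 8 = 15
E→G→F→I→D: 7 + 1 + 1 + 5 = 14
E→D: 7
Shortest: 7.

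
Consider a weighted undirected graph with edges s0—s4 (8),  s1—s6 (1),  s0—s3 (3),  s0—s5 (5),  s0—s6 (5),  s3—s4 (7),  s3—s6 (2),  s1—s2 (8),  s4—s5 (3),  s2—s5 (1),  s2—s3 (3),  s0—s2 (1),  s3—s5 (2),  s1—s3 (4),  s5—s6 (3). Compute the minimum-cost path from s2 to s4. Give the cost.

Some routes from s2 to s4:
s2-s0-s5-s4: 1 + 5 + 3 = 9
s2-s3-s5-s4: 3 + 2 + 3 = 8
s2-s5-s4: 1 + 3 = 4
Shortest: 4.

4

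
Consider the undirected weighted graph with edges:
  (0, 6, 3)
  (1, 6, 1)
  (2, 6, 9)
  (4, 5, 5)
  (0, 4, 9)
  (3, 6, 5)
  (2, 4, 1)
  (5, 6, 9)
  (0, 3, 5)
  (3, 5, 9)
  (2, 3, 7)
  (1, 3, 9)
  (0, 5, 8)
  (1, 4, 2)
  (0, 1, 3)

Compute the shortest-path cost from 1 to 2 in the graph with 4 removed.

10

Checking several routes:
1 → 0 → 6 → 2: 3 + 3 + 9 = 15
1 → 6 → 3 → 2: 1 + 5 + 7 = 13
1 → 6 → 2: 1 + 9 = 10
1 → 0 → 3 → 2: 3 + 5 + 7 = 15
Shortest: 10.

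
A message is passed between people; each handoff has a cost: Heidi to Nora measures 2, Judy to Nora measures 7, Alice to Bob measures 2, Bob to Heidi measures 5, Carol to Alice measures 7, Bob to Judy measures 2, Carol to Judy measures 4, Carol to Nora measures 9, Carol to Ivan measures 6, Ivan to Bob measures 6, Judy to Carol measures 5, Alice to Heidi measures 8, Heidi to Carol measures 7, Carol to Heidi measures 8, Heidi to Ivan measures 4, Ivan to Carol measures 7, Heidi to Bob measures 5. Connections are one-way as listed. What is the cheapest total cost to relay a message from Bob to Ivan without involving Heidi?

Candidate routes:
Bob -> Judy -> Carol -> Ivan: 2 + 5 + 6 = 13
Shortest: 13.

13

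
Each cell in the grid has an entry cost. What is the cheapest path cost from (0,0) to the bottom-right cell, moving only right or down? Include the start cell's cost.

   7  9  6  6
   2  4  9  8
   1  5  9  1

One optimal route is r0c0 -> r1c0 -> r2c0 -> r2c1 -> r2c2 -> r2c3.
Its cost is 7 + 2 + 1 + 5 + 9 + 1 = 25.
For comparison, the top-then-right route costs 37.

25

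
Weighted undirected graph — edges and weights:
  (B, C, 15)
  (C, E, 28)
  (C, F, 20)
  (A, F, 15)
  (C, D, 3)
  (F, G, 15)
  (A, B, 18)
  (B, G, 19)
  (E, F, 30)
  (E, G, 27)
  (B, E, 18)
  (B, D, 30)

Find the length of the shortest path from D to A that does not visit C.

48

Comparing a few candidate routes:
D→B→E→F→A: 30 + 18 + 30 + 15 = 93
D→B→G→F→A: 30 + 19 + 15 + 15 = 79
D→B→E→G→F→A: 30 + 18 + 27 + 15 + 15 = 105
D→B→A: 30 + 18 = 48
The minimum is 48.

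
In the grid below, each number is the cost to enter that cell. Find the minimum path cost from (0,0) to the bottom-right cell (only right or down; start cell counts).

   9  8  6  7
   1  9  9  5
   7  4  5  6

Best path: (0,0) -> (1,0) -> (2,0) -> (2,1) -> (2,2) -> (2,3)
Cost: 9 + 1 + 7 + 4 + 5 + 6 = 32

32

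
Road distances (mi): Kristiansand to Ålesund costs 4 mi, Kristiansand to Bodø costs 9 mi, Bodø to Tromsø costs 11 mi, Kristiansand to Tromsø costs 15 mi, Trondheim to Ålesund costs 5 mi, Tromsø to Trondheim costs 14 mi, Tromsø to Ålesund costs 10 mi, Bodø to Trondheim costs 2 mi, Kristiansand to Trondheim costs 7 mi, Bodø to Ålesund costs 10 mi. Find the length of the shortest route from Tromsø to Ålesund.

10

Some routes from Tromsø to Ålesund:
Tromsø -> Kristiansand -> Ålesund: 15 + 4 = 19
Tromsø -> Bodø -> Trondheim -> Ålesund: 11 + 2 + 5 = 18
Tromsø -> Trondheim -> Ålesund: 14 + 5 = 19
Tromsø -> Ålesund: 10
The minimum is 10 mi.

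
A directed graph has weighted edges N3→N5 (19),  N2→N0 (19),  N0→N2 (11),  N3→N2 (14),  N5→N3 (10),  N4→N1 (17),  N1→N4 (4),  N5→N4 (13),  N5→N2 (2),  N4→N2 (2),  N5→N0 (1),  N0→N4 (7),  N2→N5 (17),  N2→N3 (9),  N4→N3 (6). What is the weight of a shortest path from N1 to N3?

Paths from N1 to N3:
N1 -> N4 -> N2 -> N5 -> N3: 4 + 2 + 17 + 10 = 33
N1 -> N4 -> N3: 4 + 6 = 10
N1 -> N4 -> N2 -> N3: 4 + 2 + 9 = 15
Shortest: 10.

10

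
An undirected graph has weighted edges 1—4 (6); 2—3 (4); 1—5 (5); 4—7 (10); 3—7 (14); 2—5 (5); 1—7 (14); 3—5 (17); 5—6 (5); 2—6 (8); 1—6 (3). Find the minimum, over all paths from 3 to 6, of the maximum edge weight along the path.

5

A few of the 3→6 routes:
3→7→1→5→6: max(14, 14, 5, 5) = 14
3→2→6: max(4, 8) = 8
3→7→1→5→2→6: max(14, 14, 5, 5, 8) = 14
3→7→1→6: max(14, 14, 3) = 14
3→2→5→1→6: max(4, 5, 5, 3) = 5
3→2→5→6: max(4, 5, 5) = 5
The minimum achievable maximum is 5.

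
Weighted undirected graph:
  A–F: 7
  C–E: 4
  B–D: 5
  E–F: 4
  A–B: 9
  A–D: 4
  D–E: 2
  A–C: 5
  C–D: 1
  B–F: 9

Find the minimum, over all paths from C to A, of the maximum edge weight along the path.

4

Some routes from C to A:
C - E - F - B - A: max(4, 4, 9, 9) = 9
C - A: max(5) = 5
C - E - F - A: max(4, 4, 7) = 7
C - D - A: max(1, 4) = 4
C - E - D - A: max(4, 2, 4) = 4
C - D - E - F - A: max(1, 2, 4, 7) = 7
Smallest bottleneck: 4.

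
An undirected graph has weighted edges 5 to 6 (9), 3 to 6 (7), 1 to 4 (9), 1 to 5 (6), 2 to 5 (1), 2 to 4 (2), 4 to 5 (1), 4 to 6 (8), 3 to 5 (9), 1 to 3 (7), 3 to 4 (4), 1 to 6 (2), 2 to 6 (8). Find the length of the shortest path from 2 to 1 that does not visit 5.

10

A few of the 2→1 routes:
2 -> 4 -> 6 -> 1: 2 + 8 + 2 = 12
2 -> 4 -> 1: 2 + 9 = 11
2 -> 6 -> 1: 8 + 2 = 10
Best route has total 10.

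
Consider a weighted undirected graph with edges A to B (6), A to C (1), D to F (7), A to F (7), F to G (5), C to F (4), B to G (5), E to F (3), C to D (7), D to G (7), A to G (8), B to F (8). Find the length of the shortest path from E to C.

Some routes from E to C:
E -> F -> D -> C: 3 + 7 + 7 = 17
E -> F -> B -> A -> C: 3 + 8 + 6 + 1 = 18
E -> F -> A -> C: 3 + 7 + 1 = 11
E -> F -> G -> B -> A -> C: 3 + 5 + 5 + 6 + 1 = 20
E -> F -> G -> A -> C: 3 + 5 + 8 + 1 = 17
E -> F -> C: 3 + 4 = 7
The minimum is 7.

7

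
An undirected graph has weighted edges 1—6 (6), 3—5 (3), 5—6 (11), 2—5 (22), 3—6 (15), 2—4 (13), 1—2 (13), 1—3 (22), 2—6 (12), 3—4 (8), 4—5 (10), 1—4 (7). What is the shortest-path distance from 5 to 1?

17

Checking several routes:
5→3→6→1: 3 + 15 + 6 = 24
5→3→4→1: 3 + 8 + 7 = 18
5→4→1: 10 + 7 = 17
5→6→1: 11 + 6 = 17
Best route has total 17.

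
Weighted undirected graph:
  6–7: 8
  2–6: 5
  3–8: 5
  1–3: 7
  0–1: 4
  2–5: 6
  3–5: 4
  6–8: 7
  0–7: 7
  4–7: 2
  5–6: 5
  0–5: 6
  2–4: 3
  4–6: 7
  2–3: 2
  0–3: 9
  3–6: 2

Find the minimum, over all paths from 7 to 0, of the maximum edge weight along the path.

Comparing a few candidate routes:
7 - 4 - 2 - 6 - 3 - 5 - 0: max(2, 3, 5, 2, 4, 6) = 6
7 - 4 - 2 - 5 - 0: max(2, 3, 6, 6) = 6
7 - 4 - 2 - 6 - 5 - 0: max(2, 3, 5, 5, 6) = 6
7 - 4 - 2 - 3 - 5 - 0: max(2, 3, 2, 4, 6) = 6
The minimum achievable maximum is 6.

6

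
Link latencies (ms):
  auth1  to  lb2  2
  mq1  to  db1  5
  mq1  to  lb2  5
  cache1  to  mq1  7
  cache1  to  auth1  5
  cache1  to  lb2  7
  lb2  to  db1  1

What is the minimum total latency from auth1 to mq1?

Checking several routes:
auth1 - cache1 - mq1: 5 + 7 = 12
auth1 - lb2 - mq1: 2 + 5 = 7
auth1 - lb2 - db1 - mq1: 2 + 1 + 5 = 8
The minimum is 7 ms.

7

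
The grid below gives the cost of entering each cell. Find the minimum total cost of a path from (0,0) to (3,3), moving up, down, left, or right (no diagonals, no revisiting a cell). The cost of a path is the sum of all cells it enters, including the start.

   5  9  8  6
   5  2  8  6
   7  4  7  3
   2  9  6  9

Take [0,0] → [1,0] → [1,1] → [2,1] → [2,2] → [2,3] → [3,3] for a total of 5 + 5 + 2 + 4 + 7 + 3 + 9 = 35.

35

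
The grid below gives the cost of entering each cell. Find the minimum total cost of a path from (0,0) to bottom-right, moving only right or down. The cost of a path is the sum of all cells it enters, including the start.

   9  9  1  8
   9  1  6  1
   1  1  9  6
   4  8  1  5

Cheapest: r0c0 r0c1 r1c1 r2c1 r3c1 r3c2 r3c3
  9 + 9 + 1 + 1 + 8 + 1 + 5 = 34
(Top row then right column would cost 39.)

34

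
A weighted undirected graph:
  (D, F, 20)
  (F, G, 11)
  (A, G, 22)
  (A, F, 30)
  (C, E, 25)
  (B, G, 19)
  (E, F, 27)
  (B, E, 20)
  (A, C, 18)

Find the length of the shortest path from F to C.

48

Comparing a few candidate routes:
F - E - C: 27 + 25 = 52
F - A - C: 30 + 18 = 48
F - G - A - C: 11 + 22 + 18 = 51
Best route has total 48.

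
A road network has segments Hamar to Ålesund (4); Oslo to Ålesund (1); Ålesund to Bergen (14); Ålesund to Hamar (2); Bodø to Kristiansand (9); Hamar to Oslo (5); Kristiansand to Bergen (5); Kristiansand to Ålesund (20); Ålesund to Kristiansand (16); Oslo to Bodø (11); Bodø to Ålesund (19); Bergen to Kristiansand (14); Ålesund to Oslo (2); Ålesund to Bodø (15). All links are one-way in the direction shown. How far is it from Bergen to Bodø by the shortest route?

47

Paths from Bergen to Bodø:
Bergen-Kristiansand-Ålesund-Bodø: 14 + 20 + 15 = 49
Bergen-Kristiansand-Ålesund-Hamar-Oslo-Bodø: 14 + 20 + 2 + 5 + 11 = 52
Bergen-Kristiansand-Ålesund-Oslo-Bodø: 14 + 20 + 2 + 11 = 47
Best route has total 47.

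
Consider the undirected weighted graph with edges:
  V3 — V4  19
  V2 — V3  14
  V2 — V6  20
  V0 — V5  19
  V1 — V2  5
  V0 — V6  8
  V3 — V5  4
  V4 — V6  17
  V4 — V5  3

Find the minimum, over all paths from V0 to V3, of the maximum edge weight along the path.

17

Some routes from V0 to V3:
V0→V6→V4→V3: max(8, 17, 19) = 19
V0→V5→V4→V3: max(19, 3, 19) = 19
V0→V6→V4→V5→V3: max(8, 17, 3, 4) = 17
Smallest bottleneck: 17.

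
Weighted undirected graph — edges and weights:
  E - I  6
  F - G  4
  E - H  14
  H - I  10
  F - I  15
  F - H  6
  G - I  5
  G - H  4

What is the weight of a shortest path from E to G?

Some routes from E to G:
E → H → G: 14 + 4 = 18
E → H → F → G: 14 + 6 + 4 = 24
E → I → G: 6 + 5 = 11
E → I → H → G: 6 + 10 + 4 = 20
E → I → H → F → G: 6 + 10 + 6 + 4 = 26
E → I → F → G: 6 + 15 + 4 = 25
Best route has total 11.

11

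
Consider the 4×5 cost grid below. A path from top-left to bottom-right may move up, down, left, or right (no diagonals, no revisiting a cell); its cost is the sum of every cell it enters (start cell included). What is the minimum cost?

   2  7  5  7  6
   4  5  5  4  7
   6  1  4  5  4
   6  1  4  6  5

Best path: r0c0 r1c0 r1c1 r2c1 r3c1 r3c2 r3c3 r3c4
Cost: 2 + 4 + 5 + 1 + 1 + 4 + 6 + 5 = 28

28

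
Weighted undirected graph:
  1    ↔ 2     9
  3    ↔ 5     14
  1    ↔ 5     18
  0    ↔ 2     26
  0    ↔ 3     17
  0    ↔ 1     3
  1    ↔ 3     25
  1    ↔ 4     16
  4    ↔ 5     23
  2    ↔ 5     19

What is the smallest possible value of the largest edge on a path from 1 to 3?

17

Checking several routes:
1 -> 2 -> 5 -> 3: max(9, 19, 14) = 19
1 -> 5 -> 3: max(18, 14) = 18
1 -> 0 -> 3: max(3, 17) = 17
Smallest bottleneck: 17.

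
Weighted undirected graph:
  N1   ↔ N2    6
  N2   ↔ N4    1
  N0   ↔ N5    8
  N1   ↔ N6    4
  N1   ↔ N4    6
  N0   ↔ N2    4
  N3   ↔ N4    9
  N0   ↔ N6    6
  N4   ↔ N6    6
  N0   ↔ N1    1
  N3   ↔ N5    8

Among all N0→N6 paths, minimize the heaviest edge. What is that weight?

4

Comparing a few candidate routes:
N0→N1→N6: max(1, 4) = 4
N0→N1→N4→N6: max(1, 6, 6) = 6
N0→N1→N2→N4→N6: max(1, 6, 1, 6) = 6
The minimum achievable maximum is 4.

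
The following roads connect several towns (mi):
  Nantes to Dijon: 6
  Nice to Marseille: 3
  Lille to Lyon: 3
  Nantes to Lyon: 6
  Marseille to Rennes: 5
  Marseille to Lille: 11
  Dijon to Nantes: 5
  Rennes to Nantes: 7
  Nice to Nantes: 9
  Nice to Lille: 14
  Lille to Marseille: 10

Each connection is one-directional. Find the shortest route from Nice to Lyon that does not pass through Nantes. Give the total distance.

Routes from Nice to Lyon avoiding Nantes:
Nice→Lille→Lyon: 14 + 3 = 17
Nice→Marseille→Lille→Lyon: 3 + 11 + 3 = 17
The minimum is 17 mi.

17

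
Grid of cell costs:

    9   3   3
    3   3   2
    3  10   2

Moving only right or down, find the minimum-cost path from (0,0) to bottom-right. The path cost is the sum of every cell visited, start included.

Best path: (0,0) → (0,1) → (0,2) → (1,2) → (2,2)
Cost: 9 + 3 + 3 + 2 + 2 = 19

19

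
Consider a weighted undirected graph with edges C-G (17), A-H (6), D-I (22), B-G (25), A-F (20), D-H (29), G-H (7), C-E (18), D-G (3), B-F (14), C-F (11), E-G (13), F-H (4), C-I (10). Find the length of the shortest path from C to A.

Checking several routes:
C-G-H-F-A: 17 + 7 + 4 + 20 = 48
C-E-G-H-A: 18 + 13 + 7 + 6 = 44
C-F-A: 11 + 20 = 31
C-F-H-A: 11 + 4 + 6 = 21
C-G-H-A: 17 + 7 + 6 = 30
Shortest: 21.

21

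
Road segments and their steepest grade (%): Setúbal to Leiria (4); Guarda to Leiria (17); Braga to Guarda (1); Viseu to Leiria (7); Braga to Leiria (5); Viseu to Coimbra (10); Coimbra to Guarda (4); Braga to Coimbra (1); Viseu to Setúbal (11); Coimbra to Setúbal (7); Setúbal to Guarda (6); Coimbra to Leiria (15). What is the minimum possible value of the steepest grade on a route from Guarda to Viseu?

Checking several routes:
Guarda - Braga - Coimbra - Setúbal - Leiria - Viseu: max(1, 1, 7, 4, 7) = 7
Guarda - Setúbal - Coimbra - Braga - Leiria - Viseu: max(6, 7, 1, 5, 7) = 7
Guarda - Setúbal - Leiria - Viseu: max(6, 4, 7) = 7
Best route has worst link 7%.

7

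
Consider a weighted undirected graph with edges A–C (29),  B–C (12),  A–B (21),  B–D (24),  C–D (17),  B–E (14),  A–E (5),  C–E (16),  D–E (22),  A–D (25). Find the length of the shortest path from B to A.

Checking several routes:
B-D-E-A: 24 + 22 + 5 = 51
B-D-A: 24 + 25 = 49
B-E-A: 14 + 5 = 19
B-A: 21
B-C-E-A: 12 + 16 + 5 = 33
B-C-A: 12 + 29 = 41
Shortest: 19.

19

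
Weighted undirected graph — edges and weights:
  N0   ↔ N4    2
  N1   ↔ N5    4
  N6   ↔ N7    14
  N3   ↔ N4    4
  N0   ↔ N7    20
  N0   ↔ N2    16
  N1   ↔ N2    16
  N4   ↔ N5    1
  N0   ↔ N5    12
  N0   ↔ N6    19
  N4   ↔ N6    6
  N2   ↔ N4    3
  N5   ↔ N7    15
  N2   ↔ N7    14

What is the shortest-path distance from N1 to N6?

Some routes from N1 to N6:
N1 -> N5 -> N4 -> N0 -> N6: 4 + 1 + 2 + 19 = 26
N1 -> N5 -> N7 -> N6: 4 + 15 + 14 = 33
N1 -> N2 -> N4 -> N6: 16 + 3 + 6 = 25
N1 -> N5 -> N0 -> N4 -> N6: 4 + 12 + 2 + 6 = 24
N1 -> N5 -> N4 -> N6: 4 + 1 + 6 = 11
Best route has total 11.

11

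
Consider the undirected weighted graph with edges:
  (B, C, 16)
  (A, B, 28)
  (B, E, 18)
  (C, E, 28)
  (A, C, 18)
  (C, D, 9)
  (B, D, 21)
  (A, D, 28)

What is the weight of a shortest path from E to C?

Checking several routes:
E -> C: 28
E -> B -> C: 18 + 16 = 34
E -> B -> D -> C: 18 + 21 + 9 = 48
The minimum is 28.

28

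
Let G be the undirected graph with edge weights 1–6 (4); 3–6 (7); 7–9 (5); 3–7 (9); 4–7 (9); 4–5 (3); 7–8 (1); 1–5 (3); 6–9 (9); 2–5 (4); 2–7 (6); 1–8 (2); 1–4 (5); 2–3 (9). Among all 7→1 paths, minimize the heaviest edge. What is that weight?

Some routes from 7 to 1:
7-4-5-1: max(9, 3, 3) = 9
7-2-5-1: max(6, 4, 3) = 6
7-2-5-4-1: max(6, 4, 3, 5) = 6
7-8-1: max(1, 2) = 2
Smallest bottleneck: 2.

2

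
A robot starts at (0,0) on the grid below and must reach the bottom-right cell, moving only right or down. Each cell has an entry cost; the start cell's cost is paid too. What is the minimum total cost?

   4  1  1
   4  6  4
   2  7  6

16

One optimal route is (0,0)→(0,1)→(0,2)→(1,2)→(2,2).
Its cost is 4 + 1 + 1 + 4 + 6 = 16.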